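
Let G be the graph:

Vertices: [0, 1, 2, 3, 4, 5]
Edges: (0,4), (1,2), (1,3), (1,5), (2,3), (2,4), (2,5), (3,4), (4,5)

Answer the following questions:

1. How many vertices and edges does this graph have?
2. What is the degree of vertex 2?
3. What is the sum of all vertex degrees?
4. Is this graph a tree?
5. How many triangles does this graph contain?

Count: 6 vertices, 9 edges.
Vertex 2 has neighbors [1, 3, 4, 5], degree = 4.
Handshaking lemma: 2 * 9 = 18.
A tree on 6 vertices has 5 edges. This graph has 9 edges (4 extra). Not a tree.
Number of triangles = 4.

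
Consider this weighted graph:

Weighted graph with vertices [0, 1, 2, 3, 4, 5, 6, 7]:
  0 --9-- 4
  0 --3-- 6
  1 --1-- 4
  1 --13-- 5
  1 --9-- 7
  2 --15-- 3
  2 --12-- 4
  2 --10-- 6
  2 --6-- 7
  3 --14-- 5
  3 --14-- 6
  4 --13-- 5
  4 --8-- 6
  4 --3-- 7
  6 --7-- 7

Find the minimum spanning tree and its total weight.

Applying Kruskal's algorithm (sort edges by weight, add if no cycle):
  Add (1,4) w=1
  Add (0,6) w=3
  Add (4,7) w=3
  Add (2,7) w=6
  Add (6,7) w=7
  Skip (4,6) w=8 (creates cycle)
  Skip (0,4) w=9 (creates cycle)
  Skip (1,7) w=9 (creates cycle)
  Skip (2,6) w=10 (creates cycle)
  Skip (2,4) w=12 (creates cycle)
  Add (1,5) w=13
  Skip (4,5) w=13 (creates cycle)
  Add (3,6) w=14
  Skip (3,5) w=14 (creates cycle)
  Skip (2,3) w=15 (creates cycle)
MST weight = 47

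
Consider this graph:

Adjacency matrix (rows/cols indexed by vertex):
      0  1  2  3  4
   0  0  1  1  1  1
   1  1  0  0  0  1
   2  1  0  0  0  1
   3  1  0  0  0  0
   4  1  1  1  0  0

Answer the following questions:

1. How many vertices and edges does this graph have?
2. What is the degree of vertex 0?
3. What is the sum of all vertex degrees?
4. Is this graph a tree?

Count: 5 vertices, 6 edges.
Vertex 0 has neighbors [1, 2, 3, 4], degree = 4.
Handshaking lemma: 2 * 6 = 12.
A tree on 5 vertices has 4 edges. This graph has 6 edges (2 extra). Not a tree.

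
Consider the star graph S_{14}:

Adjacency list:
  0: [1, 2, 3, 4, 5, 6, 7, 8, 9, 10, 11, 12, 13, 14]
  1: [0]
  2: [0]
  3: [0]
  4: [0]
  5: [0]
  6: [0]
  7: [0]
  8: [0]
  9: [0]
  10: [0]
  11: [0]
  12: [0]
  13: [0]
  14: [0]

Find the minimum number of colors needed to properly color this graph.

S_{14} has one hub adjacent to 14 leaves; leaves are pairwise non-adjacent.
Color the hub 0 and every leaf 1.
Chromatic number = 2.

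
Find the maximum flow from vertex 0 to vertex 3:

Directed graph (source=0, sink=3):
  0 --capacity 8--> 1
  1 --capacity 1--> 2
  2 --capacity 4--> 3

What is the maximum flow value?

Computing max flow:
  Flow on (0->1): 1/8
  Flow on (1->2): 1/1
  Flow on (2->3): 1/4
Maximum flow = 1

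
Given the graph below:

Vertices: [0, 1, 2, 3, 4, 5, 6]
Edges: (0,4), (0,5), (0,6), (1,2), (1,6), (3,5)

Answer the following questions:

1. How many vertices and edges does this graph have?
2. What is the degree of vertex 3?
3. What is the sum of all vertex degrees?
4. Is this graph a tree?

Count: 7 vertices, 6 edges.
Vertex 3 has neighbors [5], degree = 1.
Handshaking lemma: 2 * 6 = 12.
A graph is a tree iff it is connected and has exactly n-1 edges. This graph is connected (all 7 vertices in one component) and has 7-1 = 6 edges. It is a tree.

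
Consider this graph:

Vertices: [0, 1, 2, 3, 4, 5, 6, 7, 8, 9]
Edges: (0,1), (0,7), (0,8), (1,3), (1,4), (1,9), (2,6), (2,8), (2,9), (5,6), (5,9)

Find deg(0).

Vertex 0 has neighbors [1, 7, 8], so deg(0) = 3.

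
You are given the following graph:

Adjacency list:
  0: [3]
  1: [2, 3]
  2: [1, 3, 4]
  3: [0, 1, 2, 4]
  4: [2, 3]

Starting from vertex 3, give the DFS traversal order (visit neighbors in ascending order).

DFS from vertex 3 (neighbors processed in ascending order):
Visit order: 3, 0, 1, 2, 4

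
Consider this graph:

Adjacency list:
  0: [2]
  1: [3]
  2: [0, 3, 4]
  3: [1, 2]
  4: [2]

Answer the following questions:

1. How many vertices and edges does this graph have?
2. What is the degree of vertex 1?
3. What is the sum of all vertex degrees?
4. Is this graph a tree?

Count: 5 vertices, 4 edges.
Vertex 1 has neighbors [3], degree = 1.
Handshaking lemma: 2 * 4 = 8.
A graph is a tree iff it is connected and has exactly n-1 edges. This graph is connected (all 5 vertices in one component) and has 5-1 = 4 edges. It is a tree.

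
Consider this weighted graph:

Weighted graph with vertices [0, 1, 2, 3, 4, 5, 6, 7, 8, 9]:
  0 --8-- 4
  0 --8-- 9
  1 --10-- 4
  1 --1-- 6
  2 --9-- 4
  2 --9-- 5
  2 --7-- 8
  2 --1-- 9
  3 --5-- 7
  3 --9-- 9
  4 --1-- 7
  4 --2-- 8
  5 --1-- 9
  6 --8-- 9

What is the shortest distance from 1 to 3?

Using Dijkstra's algorithm from vertex 1:
Shortest path: 1 -> 4 -> 7 -> 3
Total weight: 10 + 1 + 5 = 16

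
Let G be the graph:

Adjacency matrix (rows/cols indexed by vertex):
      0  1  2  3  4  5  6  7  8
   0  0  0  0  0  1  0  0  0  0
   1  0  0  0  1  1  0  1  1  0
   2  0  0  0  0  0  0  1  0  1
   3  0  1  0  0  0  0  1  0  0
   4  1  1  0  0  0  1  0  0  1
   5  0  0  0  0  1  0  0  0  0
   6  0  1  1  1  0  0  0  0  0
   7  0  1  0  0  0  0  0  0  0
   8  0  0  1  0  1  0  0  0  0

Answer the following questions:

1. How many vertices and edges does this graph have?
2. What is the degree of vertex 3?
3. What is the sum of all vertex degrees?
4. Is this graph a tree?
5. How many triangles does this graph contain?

Count: 9 vertices, 10 edges.
Vertex 3 has neighbors [1, 6], degree = 2.
Handshaking lemma: 2 * 10 = 20.
A tree on 9 vertices has 8 edges. This graph has 10 edges (2 extra). Not a tree.
Number of triangles = 1.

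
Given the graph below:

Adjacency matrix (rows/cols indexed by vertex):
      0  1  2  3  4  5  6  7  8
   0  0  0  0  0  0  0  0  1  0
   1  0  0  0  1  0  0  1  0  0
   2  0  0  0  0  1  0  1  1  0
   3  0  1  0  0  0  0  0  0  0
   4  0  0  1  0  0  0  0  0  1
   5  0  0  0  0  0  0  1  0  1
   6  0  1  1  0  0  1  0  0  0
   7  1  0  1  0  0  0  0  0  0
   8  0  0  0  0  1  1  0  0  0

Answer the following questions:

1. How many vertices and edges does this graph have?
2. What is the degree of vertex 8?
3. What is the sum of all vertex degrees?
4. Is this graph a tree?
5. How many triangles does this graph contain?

Count: 9 vertices, 9 edges.
Vertex 8 has neighbors [4, 5], degree = 2.
Handshaking lemma: 2 * 9 = 18.
A tree on 9 vertices has 8 edges. This graph has 9 edges (1 extra). Not a tree.
Number of triangles = 0.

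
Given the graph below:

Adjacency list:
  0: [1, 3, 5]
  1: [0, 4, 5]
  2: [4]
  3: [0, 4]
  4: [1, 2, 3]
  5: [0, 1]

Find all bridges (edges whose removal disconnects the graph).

A bridge is an edge whose removal increases the number of connected components.
Bridges found: (2,4)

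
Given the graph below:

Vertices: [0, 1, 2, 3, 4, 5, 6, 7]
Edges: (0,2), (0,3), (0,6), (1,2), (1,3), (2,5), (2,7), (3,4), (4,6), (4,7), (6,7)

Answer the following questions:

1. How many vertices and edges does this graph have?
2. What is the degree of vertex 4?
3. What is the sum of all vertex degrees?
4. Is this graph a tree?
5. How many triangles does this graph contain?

Count: 8 vertices, 11 edges.
Vertex 4 has neighbors [3, 6, 7], degree = 3.
Handshaking lemma: 2 * 11 = 22.
A tree on 8 vertices has 7 edges. This graph has 11 edges (4 extra). Not a tree.
Number of triangles = 1.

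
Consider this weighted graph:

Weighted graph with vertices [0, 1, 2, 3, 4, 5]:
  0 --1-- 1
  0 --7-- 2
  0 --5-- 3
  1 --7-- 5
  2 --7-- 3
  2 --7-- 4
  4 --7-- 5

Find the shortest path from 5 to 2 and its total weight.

Using Dijkstra's algorithm from vertex 5:
Shortest path: 5 -> 4 -> 2
Total weight: 7 + 7 = 14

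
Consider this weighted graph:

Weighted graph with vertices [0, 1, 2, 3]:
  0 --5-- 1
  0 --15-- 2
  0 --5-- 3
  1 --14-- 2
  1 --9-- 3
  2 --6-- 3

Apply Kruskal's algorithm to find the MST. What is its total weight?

Applying Kruskal's algorithm (sort edges by weight, add if no cycle):
  Add (0,1) w=5
  Add (0,3) w=5
  Add (2,3) w=6
  Skip (1,3) w=9 (creates cycle)
  Skip (1,2) w=14 (creates cycle)
  Skip (0,2) w=15 (creates cycle)
MST weight = 16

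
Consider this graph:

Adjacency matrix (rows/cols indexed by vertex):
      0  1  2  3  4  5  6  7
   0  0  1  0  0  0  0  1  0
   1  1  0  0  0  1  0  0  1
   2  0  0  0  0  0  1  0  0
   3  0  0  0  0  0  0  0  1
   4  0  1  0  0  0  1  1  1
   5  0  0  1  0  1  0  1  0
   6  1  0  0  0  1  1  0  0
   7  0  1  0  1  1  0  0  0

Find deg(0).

Vertex 0 has neighbors [1, 6], so deg(0) = 2.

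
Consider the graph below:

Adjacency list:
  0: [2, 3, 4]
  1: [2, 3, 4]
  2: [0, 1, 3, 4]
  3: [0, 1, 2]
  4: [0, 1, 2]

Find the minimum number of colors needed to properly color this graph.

The graph has a maximum clique of size 3 (lower bound on chromatic number).
A valid 3-coloring: {0: 1, 1: 1, 2: 0, 3: 2, 4: 2}.
Chromatic number = 3.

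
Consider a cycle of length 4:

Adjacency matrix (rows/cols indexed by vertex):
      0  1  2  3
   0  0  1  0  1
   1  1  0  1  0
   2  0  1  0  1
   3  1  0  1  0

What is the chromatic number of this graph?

This is an even cycle (C_4). Even cycles are bipartite.
Chromatic number = 2.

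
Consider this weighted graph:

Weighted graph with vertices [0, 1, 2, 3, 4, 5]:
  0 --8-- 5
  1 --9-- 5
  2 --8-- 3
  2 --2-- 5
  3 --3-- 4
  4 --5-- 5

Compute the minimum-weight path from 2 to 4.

Using Dijkstra's algorithm from vertex 2:
Shortest path: 2 -> 5 -> 4
Total weight: 2 + 5 = 7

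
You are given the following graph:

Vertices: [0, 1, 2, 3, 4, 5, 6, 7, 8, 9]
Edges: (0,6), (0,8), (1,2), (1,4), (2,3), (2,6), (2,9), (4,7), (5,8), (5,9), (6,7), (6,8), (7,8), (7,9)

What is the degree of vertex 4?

Vertex 4 has neighbors [1, 7], so deg(4) = 2.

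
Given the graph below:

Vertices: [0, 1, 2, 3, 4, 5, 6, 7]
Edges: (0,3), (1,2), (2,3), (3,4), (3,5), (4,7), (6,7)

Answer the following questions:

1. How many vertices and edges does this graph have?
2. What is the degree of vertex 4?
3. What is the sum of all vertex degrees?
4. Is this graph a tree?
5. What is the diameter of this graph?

Count: 8 vertices, 7 edges.
Vertex 4 has neighbors [3, 7], degree = 2.
Handshaking lemma: 2 * 7 = 14.
A graph is a tree iff it is connected and has exactly n-1 edges. This graph is connected (all 8 vertices in one component) and has 8-1 = 7 edges. It is a tree.
Diameter (longest shortest path) = 5.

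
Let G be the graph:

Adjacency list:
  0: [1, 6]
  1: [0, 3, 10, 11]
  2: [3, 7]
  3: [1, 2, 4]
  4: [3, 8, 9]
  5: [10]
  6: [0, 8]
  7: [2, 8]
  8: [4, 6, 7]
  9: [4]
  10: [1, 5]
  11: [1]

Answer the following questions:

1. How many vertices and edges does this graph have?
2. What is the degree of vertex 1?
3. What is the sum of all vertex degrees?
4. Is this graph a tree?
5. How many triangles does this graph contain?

Count: 12 vertices, 13 edges.
Vertex 1 has neighbors [0, 3, 10, 11], degree = 4.
Handshaking lemma: 2 * 13 = 26.
A tree on 12 vertices has 11 edges. This graph has 13 edges (2 extra). Not a tree.
Number of triangles = 0.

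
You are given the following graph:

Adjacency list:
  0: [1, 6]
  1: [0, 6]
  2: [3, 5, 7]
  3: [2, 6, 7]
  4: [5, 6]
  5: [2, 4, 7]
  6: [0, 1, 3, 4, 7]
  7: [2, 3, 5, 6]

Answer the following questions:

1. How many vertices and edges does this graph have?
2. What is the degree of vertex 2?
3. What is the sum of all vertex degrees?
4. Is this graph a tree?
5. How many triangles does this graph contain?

Count: 8 vertices, 12 edges.
Vertex 2 has neighbors [3, 5, 7], degree = 3.
Handshaking lemma: 2 * 12 = 24.
A tree on 8 vertices has 7 edges. This graph has 12 edges (5 extra). Not a tree.
Number of triangles = 4.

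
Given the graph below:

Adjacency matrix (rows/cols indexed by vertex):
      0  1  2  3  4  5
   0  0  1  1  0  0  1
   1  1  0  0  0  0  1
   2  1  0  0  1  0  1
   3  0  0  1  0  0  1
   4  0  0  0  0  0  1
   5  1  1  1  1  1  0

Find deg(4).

Vertex 4 has neighbors [5], so deg(4) = 1.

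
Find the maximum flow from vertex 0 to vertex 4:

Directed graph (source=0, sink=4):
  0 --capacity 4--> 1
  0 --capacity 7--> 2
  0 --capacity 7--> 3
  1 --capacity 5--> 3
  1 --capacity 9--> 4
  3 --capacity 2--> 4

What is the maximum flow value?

Computing max flow:
  Flow on (0->1): 4/4
  Flow on (0->3): 2/7
  Flow on (1->4): 4/9
  Flow on (3->4): 2/2
Maximum flow = 6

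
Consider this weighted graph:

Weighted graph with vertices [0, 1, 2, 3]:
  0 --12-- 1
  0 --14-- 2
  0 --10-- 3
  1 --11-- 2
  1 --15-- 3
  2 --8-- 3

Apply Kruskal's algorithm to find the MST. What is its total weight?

Applying Kruskal's algorithm (sort edges by weight, add if no cycle):
  Add (2,3) w=8
  Add (0,3) w=10
  Add (1,2) w=11
  Skip (0,1) w=12 (creates cycle)
  Skip (0,2) w=14 (creates cycle)
  Skip (1,3) w=15 (creates cycle)
MST weight = 29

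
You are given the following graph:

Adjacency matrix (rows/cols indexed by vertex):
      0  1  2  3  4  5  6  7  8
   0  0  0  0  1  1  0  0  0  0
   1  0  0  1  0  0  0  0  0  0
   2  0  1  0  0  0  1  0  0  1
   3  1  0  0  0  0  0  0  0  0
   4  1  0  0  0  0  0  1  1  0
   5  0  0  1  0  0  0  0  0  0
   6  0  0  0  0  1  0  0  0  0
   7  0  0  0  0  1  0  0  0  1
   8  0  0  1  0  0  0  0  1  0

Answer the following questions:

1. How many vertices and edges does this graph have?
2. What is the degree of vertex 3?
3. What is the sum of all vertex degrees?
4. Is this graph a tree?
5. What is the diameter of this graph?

Count: 9 vertices, 8 edges.
Vertex 3 has neighbors [0], degree = 1.
Handshaking lemma: 2 * 8 = 16.
A graph is a tree iff it is connected and has exactly n-1 edges. This graph is connected (all 9 vertices in one component) and has 9-1 = 8 edges. It is a tree.
Diameter (longest shortest path) = 6.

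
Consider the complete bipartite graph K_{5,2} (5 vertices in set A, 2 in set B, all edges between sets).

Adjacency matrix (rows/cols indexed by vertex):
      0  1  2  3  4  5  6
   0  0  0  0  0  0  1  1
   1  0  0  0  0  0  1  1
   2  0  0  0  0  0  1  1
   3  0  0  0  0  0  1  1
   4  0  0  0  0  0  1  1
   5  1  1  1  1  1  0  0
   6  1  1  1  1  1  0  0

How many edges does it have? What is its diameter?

K_{5,2} has 5 * 2 = 10 edges.
Any vertex reaches any opposite-side vertex in 1 step; same-side vertices reach in 2 steps via any opposite-side vertex.
Diameter = 2.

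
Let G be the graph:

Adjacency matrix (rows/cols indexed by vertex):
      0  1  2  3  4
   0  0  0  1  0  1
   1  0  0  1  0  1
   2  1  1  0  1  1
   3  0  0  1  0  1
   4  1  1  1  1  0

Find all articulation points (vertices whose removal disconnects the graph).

No articulation points. The graph is biconnected.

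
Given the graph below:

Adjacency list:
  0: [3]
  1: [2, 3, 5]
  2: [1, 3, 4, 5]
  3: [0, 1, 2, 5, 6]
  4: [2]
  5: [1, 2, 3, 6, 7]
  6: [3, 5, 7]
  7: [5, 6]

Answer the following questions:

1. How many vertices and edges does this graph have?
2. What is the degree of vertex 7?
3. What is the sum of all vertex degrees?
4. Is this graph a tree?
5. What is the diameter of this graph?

Count: 8 vertices, 12 edges.
Vertex 7 has neighbors [5, 6], degree = 2.
Handshaking lemma: 2 * 12 = 24.
A tree on 8 vertices has 7 edges. This graph has 12 edges (5 extra). Not a tree.
Diameter (longest shortest path) = 3.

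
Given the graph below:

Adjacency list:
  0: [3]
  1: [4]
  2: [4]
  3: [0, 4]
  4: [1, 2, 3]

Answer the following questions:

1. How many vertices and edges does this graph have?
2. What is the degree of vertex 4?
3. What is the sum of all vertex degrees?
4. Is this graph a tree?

Count: 5 vertices, 4 edges.
Vertex 4 has neighbors [1, 2, 3], degree = 3.
Handshaking lemma: 2 * 4 = 8.
A graph is a tree iff it is connected and has exactly n-1 edges. This graph is connected (all 5 vertices in one component) and has 5-1 = 4 edges. It is a tree.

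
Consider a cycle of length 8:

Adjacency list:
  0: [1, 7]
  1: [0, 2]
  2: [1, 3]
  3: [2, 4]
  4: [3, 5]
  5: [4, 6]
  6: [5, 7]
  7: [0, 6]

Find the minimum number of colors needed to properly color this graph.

This is an even cycle (C_8). Even cycles are bipartite.
Chromatic number = 2.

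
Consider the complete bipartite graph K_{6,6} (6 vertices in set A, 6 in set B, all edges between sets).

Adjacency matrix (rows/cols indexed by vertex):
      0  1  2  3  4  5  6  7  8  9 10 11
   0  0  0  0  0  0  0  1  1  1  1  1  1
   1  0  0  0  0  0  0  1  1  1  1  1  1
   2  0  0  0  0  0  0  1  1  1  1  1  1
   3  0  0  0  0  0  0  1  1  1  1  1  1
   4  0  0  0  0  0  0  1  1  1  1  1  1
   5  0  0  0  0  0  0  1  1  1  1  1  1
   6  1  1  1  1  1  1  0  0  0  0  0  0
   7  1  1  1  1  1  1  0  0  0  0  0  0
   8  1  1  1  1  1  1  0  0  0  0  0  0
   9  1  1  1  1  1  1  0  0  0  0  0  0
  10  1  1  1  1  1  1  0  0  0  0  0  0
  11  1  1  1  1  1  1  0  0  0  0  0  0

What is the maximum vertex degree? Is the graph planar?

Set-A vertices have degree 6; set-B vertices have degree 6. Maximum degree = max(6,6) = 6.
K_{6,6} contains K_{3,3} as a subgraph (since both sides have >= 3 vertices); by Kuratowski's theorem it is not planar.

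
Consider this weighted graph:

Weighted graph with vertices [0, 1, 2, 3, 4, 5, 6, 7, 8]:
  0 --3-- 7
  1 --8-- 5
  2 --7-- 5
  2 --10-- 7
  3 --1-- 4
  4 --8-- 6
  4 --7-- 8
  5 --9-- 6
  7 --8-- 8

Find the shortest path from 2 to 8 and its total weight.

Using Dijkstra's algorithm from vertex 2:
Shortest path: 2 -> 7 -> 8
Total weight: 10 + 8 = 18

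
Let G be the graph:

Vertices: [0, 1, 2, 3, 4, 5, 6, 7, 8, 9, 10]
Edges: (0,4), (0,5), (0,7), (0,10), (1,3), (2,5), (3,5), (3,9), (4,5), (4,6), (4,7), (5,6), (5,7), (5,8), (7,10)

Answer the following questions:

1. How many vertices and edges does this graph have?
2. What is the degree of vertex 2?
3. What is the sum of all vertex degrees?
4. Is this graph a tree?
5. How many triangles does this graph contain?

Count: 11 vertices, 15 edges.
Vertex 2 has neighbors [5], degree = 1.
Handshaking lemma: 2 * 15 = 30.
A tree on 11 vertices has 10 edges. This graph has 15 edges (5 extra). Not a tree.
Number of triangles = 6.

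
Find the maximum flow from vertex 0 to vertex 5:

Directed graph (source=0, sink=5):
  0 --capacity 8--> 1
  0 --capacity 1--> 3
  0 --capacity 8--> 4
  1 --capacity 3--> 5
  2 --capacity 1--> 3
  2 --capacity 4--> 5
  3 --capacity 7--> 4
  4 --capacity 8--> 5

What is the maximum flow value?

Computing max flow:
  Flow on (0->1): 3/8
  Flow on (0->3): 1/1
  Flow on (0->4): 7/8
  Flow on (1->5): 3/3
  Flow on (3->4): 1/7
  Flow on (4->5): 8/8
Maximum flow = 11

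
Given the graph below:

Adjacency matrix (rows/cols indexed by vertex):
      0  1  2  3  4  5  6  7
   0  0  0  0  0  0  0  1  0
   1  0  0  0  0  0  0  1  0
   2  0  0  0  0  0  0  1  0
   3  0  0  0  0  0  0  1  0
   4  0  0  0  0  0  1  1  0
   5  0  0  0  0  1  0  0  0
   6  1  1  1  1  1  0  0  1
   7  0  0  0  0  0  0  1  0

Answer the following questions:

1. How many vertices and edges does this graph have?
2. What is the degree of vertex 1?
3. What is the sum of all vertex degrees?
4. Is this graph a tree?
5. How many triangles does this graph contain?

Count: 8 vertices, 7 edges.
Vertex 1 has neighbors [6], degree = 1.
Handshaking lemma: 2 * 7 = 14.
A graph is a tree iff it is connected and has exactly n-1 edges. This graph is connected (all 8 vertices in one component) and has 8-1 = 7 edges. It is a tree.
Number of triangles = 0.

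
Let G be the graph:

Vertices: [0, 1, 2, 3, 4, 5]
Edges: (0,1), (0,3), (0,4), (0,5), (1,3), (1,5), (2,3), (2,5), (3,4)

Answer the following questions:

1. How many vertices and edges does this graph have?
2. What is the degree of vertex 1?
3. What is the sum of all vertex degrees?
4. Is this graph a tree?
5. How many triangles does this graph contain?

Count: 6 vertices, 9 edges.
Vertex 1 has neighbors [0, 3, 5], degree = 3.
Handshaking lemma: 2 * 9 = 18.
A tree on 6 vertices has 5 edges. This graph has 9 edges (4 extra). Not a tree.
Number of triangles = 3.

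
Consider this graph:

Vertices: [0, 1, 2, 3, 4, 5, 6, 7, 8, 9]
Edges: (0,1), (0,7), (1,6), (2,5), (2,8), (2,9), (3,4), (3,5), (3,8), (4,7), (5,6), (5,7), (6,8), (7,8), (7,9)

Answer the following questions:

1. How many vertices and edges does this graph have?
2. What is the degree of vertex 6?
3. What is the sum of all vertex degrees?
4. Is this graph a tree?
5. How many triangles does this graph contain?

Count: 10 vertices, 15 edges.
Vertex 6 has neighbors [1, 5, 8], degree = 3.
Handshaking lemma: 2 * 15 = 30.
A tree on 10 vertices has 9 edges. This graph has 15 edges (6 extra). Not a tree.
Number of triangles = 0.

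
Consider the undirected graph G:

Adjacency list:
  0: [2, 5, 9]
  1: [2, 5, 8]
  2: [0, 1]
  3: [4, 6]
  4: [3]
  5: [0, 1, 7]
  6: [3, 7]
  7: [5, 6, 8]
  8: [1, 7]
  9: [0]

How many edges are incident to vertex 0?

Vertex 0 has neighbors [2, 5, 9], so deg(0) = 3.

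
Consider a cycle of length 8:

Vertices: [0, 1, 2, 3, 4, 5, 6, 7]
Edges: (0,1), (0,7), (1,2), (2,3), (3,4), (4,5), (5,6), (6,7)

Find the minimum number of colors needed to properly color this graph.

This is an even cycle (C_8). Even cycles are bipartite.
Chromatic number = 2.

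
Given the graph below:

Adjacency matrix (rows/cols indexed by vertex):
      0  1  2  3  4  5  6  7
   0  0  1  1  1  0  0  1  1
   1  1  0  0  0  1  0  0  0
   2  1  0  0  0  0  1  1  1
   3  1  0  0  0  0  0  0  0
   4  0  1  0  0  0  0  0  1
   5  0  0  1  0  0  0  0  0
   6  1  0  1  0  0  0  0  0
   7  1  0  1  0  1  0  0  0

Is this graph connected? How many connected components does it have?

Checking connectivity: the graph has 1 connected component(s).
All vertices are reachable from each other. The graph IS connected.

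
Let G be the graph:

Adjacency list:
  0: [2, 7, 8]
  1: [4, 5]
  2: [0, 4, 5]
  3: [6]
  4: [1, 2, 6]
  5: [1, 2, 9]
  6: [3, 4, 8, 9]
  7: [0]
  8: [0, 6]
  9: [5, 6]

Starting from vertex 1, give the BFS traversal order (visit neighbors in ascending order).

BFS from vertex 1 (neighbors processed in ascending order):
Visit order: 1, 4, 5, 2, 6, 9, 0, 3, 8, 7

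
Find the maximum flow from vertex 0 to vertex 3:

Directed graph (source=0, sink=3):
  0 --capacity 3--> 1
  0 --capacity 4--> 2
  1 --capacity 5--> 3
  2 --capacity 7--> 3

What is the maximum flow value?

Computing max flow:
  Flow on (0->1): 3/3
  Flow on (0->2): 4/4
  Flow on (1->3): 3/5
  Flow on (2->3): 4/7
Maximum flow = 7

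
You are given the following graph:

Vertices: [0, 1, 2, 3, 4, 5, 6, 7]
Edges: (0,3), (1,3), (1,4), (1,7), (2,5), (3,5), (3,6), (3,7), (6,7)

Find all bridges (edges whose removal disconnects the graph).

A bridge is an edge whose removal increases the number of connected components.
Bridges found: (0,3), (1,4), (2,5), (3,5)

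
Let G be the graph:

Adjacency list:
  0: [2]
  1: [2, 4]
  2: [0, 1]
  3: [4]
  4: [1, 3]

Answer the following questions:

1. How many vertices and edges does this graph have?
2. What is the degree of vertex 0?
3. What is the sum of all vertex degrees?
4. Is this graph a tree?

Count: 5 vertices, 4 edges.
Vertex 0 has neighbors [2], degree = 1.
Handshaking lemma: 2 * 4 = 8.
A graph is a tree iff it is connected and has exactly n-1 edges. This graph is connected (all 5 vertices in one component) and has 5-1 = 4 edges. It is a tree.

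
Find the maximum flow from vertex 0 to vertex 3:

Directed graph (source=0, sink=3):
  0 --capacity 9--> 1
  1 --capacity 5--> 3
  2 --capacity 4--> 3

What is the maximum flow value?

Computing max flow:
  Flow on (0->1): 5/9
  Flow on (1->3): 5/5
Maximum flow = 5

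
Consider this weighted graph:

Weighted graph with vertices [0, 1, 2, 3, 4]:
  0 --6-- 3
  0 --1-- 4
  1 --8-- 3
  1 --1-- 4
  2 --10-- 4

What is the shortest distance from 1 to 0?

Using Dijkstra's algorithm from vertex 1:
Shortest path: 1 -> 4 -> 0
Total weight: 1 + 1 = 2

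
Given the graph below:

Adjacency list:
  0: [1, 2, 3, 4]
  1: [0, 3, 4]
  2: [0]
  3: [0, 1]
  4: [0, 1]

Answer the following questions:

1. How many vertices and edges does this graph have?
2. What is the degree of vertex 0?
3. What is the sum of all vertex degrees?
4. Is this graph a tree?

Count: 5 vertices, 6 edges.
Vertex 0 has neighbors [1, 2, 3, 4], degree = 4.
Handshaking lemma: 2 * 6 = 12.
A tree on 5 vertices has 4 edges. This graph has 6 edges (2 extra). Not a tree.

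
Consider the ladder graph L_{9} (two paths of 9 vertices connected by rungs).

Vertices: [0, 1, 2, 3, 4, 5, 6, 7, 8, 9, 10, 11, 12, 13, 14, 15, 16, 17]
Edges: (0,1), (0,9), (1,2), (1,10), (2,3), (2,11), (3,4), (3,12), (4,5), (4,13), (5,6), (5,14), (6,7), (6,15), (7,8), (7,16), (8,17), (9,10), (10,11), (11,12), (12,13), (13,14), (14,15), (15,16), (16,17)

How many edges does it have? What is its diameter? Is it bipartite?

Ladder graph L_{9}: 9 rungs + 2 * (9-1) path edges = 9 + 16 = 25 edges.
Diameter = 9.
Ladder graphs are bipartite (alternating coloring along each path).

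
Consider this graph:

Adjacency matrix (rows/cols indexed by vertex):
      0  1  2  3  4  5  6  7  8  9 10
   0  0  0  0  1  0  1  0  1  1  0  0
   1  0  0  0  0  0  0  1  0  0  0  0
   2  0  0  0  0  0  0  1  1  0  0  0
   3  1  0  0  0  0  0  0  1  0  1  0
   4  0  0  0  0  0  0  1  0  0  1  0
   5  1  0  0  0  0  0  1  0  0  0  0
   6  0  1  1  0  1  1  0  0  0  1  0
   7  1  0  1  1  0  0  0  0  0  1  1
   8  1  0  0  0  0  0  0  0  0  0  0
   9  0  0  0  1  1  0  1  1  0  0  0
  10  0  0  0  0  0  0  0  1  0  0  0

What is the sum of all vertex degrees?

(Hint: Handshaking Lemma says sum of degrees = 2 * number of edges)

Count edges: 15 edges.
By Handshaking Lemma: sum of degrees = 2 * 15 = 30.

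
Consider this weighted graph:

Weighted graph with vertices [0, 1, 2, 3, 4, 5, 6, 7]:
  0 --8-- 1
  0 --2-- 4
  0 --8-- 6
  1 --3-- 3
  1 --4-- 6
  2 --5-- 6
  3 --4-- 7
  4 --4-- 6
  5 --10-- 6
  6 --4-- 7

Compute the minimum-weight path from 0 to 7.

Using Dijkstra's algorithm from vertex 0:
Shortest path: 0 -> 4 -> 6 -> 7
Total weight: 2 + 4 + 4 = 10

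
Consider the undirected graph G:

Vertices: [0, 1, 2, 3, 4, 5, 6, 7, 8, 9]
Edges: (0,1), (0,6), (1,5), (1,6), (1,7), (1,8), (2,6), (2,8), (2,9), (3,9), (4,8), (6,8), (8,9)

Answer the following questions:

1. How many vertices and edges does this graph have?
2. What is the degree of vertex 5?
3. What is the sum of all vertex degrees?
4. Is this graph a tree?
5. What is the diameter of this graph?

Count: 10 vertices, 13 edges.
Vertex 5 has neighbors [1], degree = 1.
Handshaking lemma: 2 * 13 = 26.
A tree on 10 vertices has 9 edges. This graph has 13 edges (4 extra). Not a tree.
Diameter (longest shortest path) = 4.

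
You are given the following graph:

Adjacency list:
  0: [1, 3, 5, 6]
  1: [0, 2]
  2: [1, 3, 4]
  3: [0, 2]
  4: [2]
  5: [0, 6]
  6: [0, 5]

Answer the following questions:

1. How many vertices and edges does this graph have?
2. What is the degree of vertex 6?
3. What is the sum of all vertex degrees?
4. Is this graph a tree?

Count: 7 vertices, 8 edges.
Vertex 6 has neighbors [0, 5], degree = 2.
Handshaking lemma: 2 * 8 = 16.
A tree on 7 vertices has 6 edges. This graph has 8 edges (2 extra). Not a tree.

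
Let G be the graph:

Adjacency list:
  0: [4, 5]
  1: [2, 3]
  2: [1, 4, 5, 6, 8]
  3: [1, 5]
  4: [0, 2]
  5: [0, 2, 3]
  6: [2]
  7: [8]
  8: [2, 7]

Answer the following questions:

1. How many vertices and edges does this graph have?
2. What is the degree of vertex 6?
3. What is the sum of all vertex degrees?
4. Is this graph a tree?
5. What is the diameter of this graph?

Count: 9 vertices, 10 edges.
Vertex 6 has neighbors [2], degree = 1.
Handshaking lemma: 2 * 10 = 20.
A tree on 9 vertices has 8 edges. This graph has 10 edges (2 extra). Not a tree.
Diameter (longest shortest path) = 4.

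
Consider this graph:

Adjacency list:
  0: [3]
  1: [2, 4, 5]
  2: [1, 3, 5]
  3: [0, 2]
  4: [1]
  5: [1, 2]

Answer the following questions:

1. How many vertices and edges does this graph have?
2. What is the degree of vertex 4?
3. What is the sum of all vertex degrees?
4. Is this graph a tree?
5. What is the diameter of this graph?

Count: 6 vertices, 6 edges.
Vertex 4 has neighbors [1], degree = 1.
Handshaking lemma: 2 * 6 = 12.
A tree on 6 vertices has 5 edges. This graph has 6 edges (1 extra). Not a tree.
Diameter (longest shortest path) = 4.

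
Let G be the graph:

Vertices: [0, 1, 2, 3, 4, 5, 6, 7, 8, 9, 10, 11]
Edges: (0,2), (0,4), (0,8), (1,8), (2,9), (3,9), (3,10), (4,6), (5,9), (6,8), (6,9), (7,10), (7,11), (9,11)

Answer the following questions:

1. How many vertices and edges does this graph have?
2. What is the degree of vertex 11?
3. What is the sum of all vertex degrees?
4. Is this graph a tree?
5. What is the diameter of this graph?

Count: 12 vertices, 14 edges.
Vertex 11 has neighbors [7, 9], degree = 2.
Handshaking lemma: 2 * 14 = 28.
A tree on 12 vertices has 11 edges. This graph has 14 edges (3 extra). Not a tree.
Diameter (longest shortest path) = 5.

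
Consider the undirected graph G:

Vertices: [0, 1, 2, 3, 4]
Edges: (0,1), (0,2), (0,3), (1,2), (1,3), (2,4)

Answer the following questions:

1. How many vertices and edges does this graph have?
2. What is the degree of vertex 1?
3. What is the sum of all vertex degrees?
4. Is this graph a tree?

Count: 5 vertices, 6 edges.
Vertex 1 has neighbors [0, 2, 3], degree = 3.
Handshaking lemma: 2 * 6 = 12.
A tree on 5 vertices has 4 edges. This graph has 6 edges (2 extra). Not a tree.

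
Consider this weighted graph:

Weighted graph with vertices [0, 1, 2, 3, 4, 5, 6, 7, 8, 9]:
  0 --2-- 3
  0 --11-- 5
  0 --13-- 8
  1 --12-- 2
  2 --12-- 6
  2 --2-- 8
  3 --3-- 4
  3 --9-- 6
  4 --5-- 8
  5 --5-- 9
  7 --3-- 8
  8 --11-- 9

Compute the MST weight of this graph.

Applying Kruskal's algorithm (sort edges by weight, add if no cycle):
  Add (0,3) w=2
  Add (2,8) w=2
  Add (3,4) w=3
  Add (7,8) w=3
  Add (4,8) w=5
  Add (5,9) w=5
  Add (3,6) w=9
  Add (0,5) w=11
  Skip (8,9) w=11 (creates cycle)
  Add (1,2) w=12
  Skip (2,6) w=12 (creates cycle)
  Skip (0,8) w=13 (creates cycle)
MST weight = 52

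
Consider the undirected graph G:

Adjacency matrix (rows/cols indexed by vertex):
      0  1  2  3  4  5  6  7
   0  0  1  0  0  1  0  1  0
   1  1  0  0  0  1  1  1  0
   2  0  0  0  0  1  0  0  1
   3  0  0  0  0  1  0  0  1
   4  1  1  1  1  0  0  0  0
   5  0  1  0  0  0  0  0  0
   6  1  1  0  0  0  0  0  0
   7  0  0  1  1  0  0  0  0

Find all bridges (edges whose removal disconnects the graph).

A bridge is an edge whose removal increases the number of connected components.
Bridges found: (1,5)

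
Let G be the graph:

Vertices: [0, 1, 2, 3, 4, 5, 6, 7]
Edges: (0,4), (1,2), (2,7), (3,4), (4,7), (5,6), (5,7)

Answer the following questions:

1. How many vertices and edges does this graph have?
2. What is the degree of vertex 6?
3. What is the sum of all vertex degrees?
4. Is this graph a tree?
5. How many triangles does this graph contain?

Count: 8 vertices, 7 edges.
Vertex 6 has neighbors [5], degree = 1.
Handshaking lemma: 2 * 7 = 14.
A graph is a tree iff it is connected and has exactly n-1 edges. This graph is connected (all 8 vertices in one component) and has 8-1 = 7 edges. It is a tree.
Number of triangles = 0.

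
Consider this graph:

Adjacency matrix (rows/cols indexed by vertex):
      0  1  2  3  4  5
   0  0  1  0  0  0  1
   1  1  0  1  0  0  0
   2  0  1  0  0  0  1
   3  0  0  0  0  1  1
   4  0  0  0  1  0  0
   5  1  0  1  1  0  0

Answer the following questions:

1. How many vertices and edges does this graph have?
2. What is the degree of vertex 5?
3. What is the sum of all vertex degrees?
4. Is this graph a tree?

Count: 6 vertices, 6 edges.
Vertex 5 has neighbors [0, 2, 3], degree = 3.
Handshaking lemma: 2 * 6 = 12.
A tree on 6 vertices has 5 edges. This graph has 6 edges (1 extra). Not a tree.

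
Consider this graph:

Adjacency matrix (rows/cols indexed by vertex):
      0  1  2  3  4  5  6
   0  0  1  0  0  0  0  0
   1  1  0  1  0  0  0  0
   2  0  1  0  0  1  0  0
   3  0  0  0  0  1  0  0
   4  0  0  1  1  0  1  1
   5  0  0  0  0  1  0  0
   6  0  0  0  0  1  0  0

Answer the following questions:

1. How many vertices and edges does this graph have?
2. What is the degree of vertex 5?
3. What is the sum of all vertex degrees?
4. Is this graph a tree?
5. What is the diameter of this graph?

Count: 7 vertices, 6 edges.
Vertex 5 has neighbors [4], degree = 1.
Handshaking lemma: 2 * 6 = 12.
A graph is a tree iff it is connected and has exactly n-1 edges. This graph is connected (all 7 vertices in one component) and has 7-1 = 6 edges. It is a tree.
Diameter (longest shortest path) = 4.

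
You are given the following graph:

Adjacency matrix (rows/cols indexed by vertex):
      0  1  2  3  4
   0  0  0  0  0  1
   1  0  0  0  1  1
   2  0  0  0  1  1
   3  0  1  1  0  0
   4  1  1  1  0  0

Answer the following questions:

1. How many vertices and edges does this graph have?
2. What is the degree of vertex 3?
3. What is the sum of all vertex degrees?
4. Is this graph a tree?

Count: 5 vertices, 5 edges.
Vertex 3 has neighbors [1, 2], degree = 2.
Handshaking lemma: 2 * 5 = 10.
A tree on 5 vertices has 4 edges. This graph has 5 edges (1 extra). Not a tree.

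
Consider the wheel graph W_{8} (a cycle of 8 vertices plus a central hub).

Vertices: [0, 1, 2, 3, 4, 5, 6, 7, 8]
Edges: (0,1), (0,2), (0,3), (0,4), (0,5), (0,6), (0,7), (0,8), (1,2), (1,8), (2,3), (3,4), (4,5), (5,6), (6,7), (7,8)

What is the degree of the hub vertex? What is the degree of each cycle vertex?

The hub connects to all 8 cycle vertices, so deg(hub) = 8.
Each cycle vertex connects to 2 neighbors on the cycle plus the hub, so deg(cycle vertex) = 3.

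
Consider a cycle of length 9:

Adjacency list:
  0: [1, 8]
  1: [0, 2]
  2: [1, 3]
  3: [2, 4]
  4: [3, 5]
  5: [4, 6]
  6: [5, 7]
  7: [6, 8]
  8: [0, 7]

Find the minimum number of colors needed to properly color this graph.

This is an odd cycle (C_9). Odd cycles are not bipartite (any 2-coloring forces two adjacent vertices to match), and 3 colors suffice.
Chromatic number = 3.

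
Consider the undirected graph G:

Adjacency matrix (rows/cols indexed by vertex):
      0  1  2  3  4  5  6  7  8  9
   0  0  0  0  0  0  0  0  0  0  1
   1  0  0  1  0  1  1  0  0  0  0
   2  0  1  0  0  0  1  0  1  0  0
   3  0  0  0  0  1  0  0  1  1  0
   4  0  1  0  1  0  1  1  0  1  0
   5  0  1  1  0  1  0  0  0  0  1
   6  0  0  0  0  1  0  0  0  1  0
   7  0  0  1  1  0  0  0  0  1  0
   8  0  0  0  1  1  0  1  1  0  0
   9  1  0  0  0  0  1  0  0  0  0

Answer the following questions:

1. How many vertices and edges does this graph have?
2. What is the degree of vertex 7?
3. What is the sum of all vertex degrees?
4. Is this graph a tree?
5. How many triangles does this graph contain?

Count: 10 vertices, 15 edges.
Vertex 7 has neighbors [2, 3, 8], degree = 3.
Handshaking lemma: 2 * 15 = 30.
A tree on 10 vertices has 9 edges. This graph has 15 edges (6 extra). Not a tree.
Number of triangles = 5.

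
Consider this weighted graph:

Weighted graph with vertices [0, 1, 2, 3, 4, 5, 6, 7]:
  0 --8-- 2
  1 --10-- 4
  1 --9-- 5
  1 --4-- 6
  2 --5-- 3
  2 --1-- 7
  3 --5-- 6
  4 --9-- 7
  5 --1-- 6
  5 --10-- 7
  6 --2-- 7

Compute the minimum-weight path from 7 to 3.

Using Dijkstra's algorithm from vertex 7:
Shortest path: 7 -> 2 -> 3
Total weight: 1 + 5 = 6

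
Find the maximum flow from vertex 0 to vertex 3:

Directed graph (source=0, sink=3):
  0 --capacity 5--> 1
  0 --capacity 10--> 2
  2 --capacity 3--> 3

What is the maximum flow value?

Computing max flow:
  Flow on (0->2): 3/10
  Flow on (2->3): 3/3
Maximum flow = 3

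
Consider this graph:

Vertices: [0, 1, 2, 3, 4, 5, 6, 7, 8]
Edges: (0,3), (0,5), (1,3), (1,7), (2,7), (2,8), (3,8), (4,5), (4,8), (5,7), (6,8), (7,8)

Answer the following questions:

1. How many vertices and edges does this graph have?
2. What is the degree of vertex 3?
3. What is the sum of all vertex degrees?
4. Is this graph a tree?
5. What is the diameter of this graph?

Count: 9 vertices, 12 edges.
Vertex 3 has neighbors [0, 1, 8], degree = 3.
Handshaking lemma: 2 * 12 = 24.
A tree on 9 vertices has 8 edges. This graph has 12 edges (4 extra). Not a tree.
Diameter (longest shortest path) = 3.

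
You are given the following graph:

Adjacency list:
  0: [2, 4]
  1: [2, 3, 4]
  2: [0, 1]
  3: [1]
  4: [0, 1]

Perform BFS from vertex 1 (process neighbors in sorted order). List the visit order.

BFS from vertex 1 (neighbors processed in ascending order):
Visit order: 1, 2, 3, 4, 0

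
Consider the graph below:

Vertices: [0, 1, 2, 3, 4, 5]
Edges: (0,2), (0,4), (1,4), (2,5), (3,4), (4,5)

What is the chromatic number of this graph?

The graph has a maximum clique of size 2 (lower bound on chromatic number).
A valid 2-coloring: {0: 1, 1: 1, 2: 0, 3: 1, 4: 0, 5: 1}.
Chromatic number = 2.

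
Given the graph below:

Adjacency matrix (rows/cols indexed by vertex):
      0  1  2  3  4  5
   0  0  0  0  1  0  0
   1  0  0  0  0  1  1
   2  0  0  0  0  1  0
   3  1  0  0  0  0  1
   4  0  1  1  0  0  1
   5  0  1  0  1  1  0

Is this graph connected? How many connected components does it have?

Checking connectivity: the graph has 1 connected component(s).
All vertices are reachable from each other. The graph IS connected.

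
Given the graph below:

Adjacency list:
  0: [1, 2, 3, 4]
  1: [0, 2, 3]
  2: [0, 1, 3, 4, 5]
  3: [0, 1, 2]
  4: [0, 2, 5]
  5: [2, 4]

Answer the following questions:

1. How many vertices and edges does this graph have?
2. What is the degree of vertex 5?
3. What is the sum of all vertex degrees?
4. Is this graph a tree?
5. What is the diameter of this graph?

Count: 6 vertices, 10 edges.
Vertex 5 has neighbors [2, 4], degree = 2.
Handshaking lemma: 2 * 10 = 20.
A tree on 6 vertices has 5 edges. This graph has 10 edges (5 extra). Not a tree.
Diameter (longest shortest path) = 2.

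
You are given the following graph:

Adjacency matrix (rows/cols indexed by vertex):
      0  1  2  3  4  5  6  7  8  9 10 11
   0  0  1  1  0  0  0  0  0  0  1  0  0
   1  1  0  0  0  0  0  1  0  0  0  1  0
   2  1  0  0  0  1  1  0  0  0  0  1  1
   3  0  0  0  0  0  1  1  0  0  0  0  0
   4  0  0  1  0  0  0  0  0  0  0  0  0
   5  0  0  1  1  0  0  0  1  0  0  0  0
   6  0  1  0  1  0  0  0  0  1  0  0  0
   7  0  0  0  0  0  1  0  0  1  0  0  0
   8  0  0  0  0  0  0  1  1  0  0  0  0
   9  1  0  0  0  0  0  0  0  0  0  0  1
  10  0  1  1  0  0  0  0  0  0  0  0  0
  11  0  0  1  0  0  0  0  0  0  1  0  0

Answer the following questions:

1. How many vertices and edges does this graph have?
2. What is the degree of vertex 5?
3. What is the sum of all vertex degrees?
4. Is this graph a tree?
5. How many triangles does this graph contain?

Count: 12 vertices, 15 edges.
Vertex 5 has neighbors [2, 3, 7], degree = 3.
Handshaking lemma: 2 * 15 = 30.
A tree on 12 vertices has 11 edges. This graph has 15 edges (4 extra). Not a tree.
Number of triangles = 0.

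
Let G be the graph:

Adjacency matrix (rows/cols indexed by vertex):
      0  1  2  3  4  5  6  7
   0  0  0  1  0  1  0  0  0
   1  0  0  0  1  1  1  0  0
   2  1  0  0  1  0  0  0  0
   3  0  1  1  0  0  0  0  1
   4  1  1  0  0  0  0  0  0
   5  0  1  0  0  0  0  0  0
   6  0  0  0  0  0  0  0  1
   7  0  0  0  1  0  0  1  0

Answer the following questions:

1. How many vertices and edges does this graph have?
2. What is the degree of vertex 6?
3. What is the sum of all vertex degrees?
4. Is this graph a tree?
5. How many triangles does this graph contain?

Count: 8 vertices, 8 edges.
Vertex 6 has neighbors [7], degree = 1.
Handshaking lemma: 2 * 8 = 16.
A tree on 8 vertices has 7 edges. This graph has 8 edges (1 extra). Not a tree.
Number of triangles = 0.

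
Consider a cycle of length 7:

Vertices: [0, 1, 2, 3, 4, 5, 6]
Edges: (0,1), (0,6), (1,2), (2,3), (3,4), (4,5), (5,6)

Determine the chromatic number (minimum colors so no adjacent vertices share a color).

This is an odd cycle (C_7). Odd cycles are not bipartite (any 2-coloring forces two adjacent vertices to match), and 3 colors suffice.
Chromatic number = 3.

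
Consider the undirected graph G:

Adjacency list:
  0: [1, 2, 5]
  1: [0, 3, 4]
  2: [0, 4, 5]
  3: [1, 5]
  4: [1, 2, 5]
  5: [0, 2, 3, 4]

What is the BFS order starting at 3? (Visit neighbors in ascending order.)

BFS from vertex 3 (neighbors processed in ascending order):
Visit order: 3, 1, 5, 0, 4, 2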